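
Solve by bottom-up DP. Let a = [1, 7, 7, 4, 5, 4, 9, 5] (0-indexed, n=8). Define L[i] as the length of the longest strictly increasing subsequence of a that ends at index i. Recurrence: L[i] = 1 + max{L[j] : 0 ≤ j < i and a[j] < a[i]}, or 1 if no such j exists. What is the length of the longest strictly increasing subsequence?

4

   i    0    1    2    3    4    5    6    7
a[i]    1    7    7    4    5    4    9    5
L[i]    1    2    2    2    3    2    4    3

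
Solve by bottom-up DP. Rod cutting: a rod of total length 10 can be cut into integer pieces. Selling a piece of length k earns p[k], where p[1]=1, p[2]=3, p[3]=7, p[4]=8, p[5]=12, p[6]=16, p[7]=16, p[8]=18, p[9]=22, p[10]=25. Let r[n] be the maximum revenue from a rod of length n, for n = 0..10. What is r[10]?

25

   n    0    1    2    3    4    5    6    7    8    9   10
r[n]    0    1    3    7    8   12   16   17   19   23   25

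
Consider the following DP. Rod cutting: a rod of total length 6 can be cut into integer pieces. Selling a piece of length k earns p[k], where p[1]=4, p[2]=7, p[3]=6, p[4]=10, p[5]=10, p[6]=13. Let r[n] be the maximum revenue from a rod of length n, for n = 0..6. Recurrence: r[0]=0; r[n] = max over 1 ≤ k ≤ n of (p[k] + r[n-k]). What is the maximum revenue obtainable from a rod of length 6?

24

   n    0    1    2    3    4    5    6
r[n]    0    4    8   12   16   20   24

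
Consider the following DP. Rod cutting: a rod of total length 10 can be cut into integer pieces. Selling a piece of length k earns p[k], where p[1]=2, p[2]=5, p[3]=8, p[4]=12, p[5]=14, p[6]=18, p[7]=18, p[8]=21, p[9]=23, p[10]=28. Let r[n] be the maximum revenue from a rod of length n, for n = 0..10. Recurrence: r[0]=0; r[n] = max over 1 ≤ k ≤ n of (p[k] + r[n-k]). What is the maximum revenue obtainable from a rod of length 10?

   n    0    1    2    3    4    5    6    7    8    9   10
r[n]    0    2    5    8   12   14   18   20   24   26   30

30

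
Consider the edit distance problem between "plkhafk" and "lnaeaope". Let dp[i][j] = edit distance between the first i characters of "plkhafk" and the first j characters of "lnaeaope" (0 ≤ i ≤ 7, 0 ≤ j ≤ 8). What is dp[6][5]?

   ''  l  n  a  e  a  o  p  e
''  0  1  2  3  4  5  6  7  8
 p  1  1  2  3  4  5  6  6  7
 l  2  1  2  3  4  5  6  7  7
 k  3  2  2  3  4  5  6  7  8
 h  4  3  3  3  4  5  6  7  8
 a  5  4  4  3  4  4  5  6  7
 f  6  5  5  4  4  5  5  6  7
 k  7  6  6  5  5  5  6  6  7

5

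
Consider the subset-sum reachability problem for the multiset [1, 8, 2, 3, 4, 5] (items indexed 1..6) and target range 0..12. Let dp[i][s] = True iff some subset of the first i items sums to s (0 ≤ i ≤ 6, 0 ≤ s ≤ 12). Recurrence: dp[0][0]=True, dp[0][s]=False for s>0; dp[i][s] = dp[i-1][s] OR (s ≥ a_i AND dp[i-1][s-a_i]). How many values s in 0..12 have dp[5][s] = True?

i\s   0   1   2   3   4   5   6   7   8   9  10  11  12
  0   T   F   F   F   F   F   F   F   F   F   F   F   F
  1   T   T   F   F   F   F   F   F   F   F   F   F   F
  2   T   T   F   F   F   F   F   F   T   T   F   F   F
  3   T   T   T   T   F   F   F   F   T   T   T   T   F
  4   T   T   T   T   T   T   T   F   T   T   T   T   T
  5   T   T   T   T   T   T   T   T   T   T   T   T   T
  6   T   T   T   T   T   T   T   T   T   T   T   T   T

13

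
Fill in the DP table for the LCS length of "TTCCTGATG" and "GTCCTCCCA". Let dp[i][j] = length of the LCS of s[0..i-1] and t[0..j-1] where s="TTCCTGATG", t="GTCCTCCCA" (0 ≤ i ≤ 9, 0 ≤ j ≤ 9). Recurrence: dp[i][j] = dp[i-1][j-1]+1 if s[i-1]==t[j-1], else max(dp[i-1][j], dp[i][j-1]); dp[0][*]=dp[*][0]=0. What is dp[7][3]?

   ''  G  T  C  C  T  C  C  C  A
''  0  0  0  0  0  0  0  0  0  0
 T  0  0  1  1  1  1  1  1  1  1
 T  0  0  1  1  1  2  2  2  2  2
 C  0  0  1  2  2  2  3  3  3  3
 C  0  0  1  2  3  3  3  4  4  4
 T  0  0  1  2  3  4  4  4  4  4
 G  0  1  1  2  3  4  4  4  4  4
 A  0  1  1  2  3  4  4  4  4  5
 T  0  1  2  2  3  4  4  4  4  5
 G  0  1  2  2  3  4  4  4  4  5

2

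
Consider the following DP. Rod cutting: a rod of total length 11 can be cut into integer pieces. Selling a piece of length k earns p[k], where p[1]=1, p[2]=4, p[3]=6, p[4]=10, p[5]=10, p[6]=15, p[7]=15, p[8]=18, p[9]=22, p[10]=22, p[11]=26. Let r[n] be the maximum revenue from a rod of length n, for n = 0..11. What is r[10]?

   n    0    1    2    3    4    5    6    7    8    9   10   11
r[n]    0    1    4    6   10   11   15   16   20   22   25   26

25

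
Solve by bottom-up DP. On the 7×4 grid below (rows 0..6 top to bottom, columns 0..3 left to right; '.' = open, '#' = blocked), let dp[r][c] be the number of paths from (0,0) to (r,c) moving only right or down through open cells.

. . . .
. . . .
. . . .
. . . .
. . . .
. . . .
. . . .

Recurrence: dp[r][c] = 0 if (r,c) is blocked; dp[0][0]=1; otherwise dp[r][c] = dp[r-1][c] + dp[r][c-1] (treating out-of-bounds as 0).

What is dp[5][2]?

21

r\c   0   1   2   3
  0   1   1   1   1
  1   1   2   3   4
  2   1   3   6  10
  3   1   4  10  20
  4   1   5  15  35
  5   1   6  21  56
  6   1   7  28  84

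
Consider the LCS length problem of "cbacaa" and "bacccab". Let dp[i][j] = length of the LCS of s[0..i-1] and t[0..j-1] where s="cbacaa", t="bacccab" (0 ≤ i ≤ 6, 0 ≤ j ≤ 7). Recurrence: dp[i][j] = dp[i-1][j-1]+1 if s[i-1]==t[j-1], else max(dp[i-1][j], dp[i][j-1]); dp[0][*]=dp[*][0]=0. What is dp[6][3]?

   ''  b  a  c  c  c  a  b
''  0  0  0  0  0  0  0  0
 c  0  0  0  1  1  1  1  1
 b  0  1  1  1  1  1  1  2
 a  0  1  2  2  2  2  2  2
 c  0  1  2  3  3  3  3  3
 a  0  1  2  3  3  3  4  4
 a  0  1  2  3  3  3  4  4

3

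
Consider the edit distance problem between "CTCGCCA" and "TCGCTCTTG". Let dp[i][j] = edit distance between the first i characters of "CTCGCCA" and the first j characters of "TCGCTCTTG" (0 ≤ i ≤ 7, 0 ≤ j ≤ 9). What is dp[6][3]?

   ''  T  C  G  C  T  C  T  T  G
''  0  1  2  3  4  5  6  7  8  9
 C  1  1  1  2  3  4  5  6  7  8
 T  2  1  2  2  3  3  4  5  6  7
 C  3  2  1  2  2  3  3  4  5  6
 G  4  3  2  1  2  3  4  4  5  5
 C  5  4  3  2  1  2  3  4  5  6
 C  6  5  4  3  2  2  2  3  4  5
 A  7  6  5  4  3  3  3  3  4  5

3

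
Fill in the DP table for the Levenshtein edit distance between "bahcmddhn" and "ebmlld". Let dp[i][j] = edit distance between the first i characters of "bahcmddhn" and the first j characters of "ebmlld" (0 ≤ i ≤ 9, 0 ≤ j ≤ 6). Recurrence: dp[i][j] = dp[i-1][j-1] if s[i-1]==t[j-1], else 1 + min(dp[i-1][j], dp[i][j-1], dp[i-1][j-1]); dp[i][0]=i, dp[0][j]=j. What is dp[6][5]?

6

   ''  e  b  m  l  l  d
''  0  1  2  3  4  5  6
 b  1  1  1  2  3  4  5
 a  2  2  2  2  3  4  5
 h  3  3  3  3  3  4  5
 c  4  4  4  4  4  4  5
 m  5  5  5  4  5  5  5
 d  6  6  6  5  5  6  5
 d  7  7  7  6  6  6  6
 h  8  8  8  7  7  7  7
 n  9  9  9  8  8  8  8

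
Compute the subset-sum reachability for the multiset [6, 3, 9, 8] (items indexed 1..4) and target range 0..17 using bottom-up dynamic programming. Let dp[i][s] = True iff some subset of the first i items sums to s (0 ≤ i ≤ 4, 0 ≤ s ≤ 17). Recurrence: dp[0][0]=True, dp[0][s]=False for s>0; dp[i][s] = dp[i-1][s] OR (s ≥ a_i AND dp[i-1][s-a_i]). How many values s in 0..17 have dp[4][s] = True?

i\s   0   1   2   3   4   5   6   7   8   9  10  11  12  13  14  15  16  17
  0   T   F   F   F   F   F   F   F   F   F   F   F   F   F   F   F   F   F
  1   T   F   F   F   F   F   T   F   F   F   F   F   F   F   F   F   F   F
  2   T   F   F   T   F   F   T   F   F   T   F   F   F   F   F   F   F   F
  3   T   F   F   T   F   F   T   F   F   T   F   F   T   F   F   T   F   F
  4   T   F   F   T   F   F   T   F   T   T   F   T   T   F   T   T   F   T

10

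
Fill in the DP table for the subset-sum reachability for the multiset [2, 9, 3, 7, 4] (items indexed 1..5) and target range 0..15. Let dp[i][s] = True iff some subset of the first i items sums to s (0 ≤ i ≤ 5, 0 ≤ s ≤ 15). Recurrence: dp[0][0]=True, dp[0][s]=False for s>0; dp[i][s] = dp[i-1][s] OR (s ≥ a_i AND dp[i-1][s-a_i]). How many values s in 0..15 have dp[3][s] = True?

8

i\s   0   1   2   3   4   5   6   7   8   9  10  11  12  13  14  15
  0   T   F   F   F   F   F   F   F   F   F   F   F   F   F   F   F
  1   T   F   T   F   F   F   F   F   F   F   F   F   F   F   F   F
  2   T   F   T   F   F   F   F   F   F   T   F   T   F   F   F   F
  3   T   F   T   T   F   T   F   F   F   T   F   T   T   F   T   F
  4   T   F   T   T   F   T   F   T   F   T   T   T   T   F   T   F
  5   T   F   T   T   T   T   T   T   F   T   T   T   T   T   T   T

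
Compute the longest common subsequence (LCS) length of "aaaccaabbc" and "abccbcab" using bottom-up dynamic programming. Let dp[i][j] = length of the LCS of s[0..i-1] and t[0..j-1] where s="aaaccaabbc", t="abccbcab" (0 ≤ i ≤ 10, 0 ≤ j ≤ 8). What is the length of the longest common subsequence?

   ''  a  b  c  c  b  c  a  b
''  0  0  0  0  0  0  0  0  0
 a  0  1  1  1  1  1  1  1  1
 a  0  1  1  1  1  1  1  2  2
 a  0  1  1  1  1  1  1  2  2
 c  0  1  1  2  2  2  2  2  2
 c  0  1  1  2  3  3  3  3  3
 a  0  1  1  2  3  3  3  4  4
 a  0  1  1  2  3  3  3  4  4
 b  0  1  2  2  3  4  4  4  5
 b  0  1  2  2  3  4  4  4  5
 c  0  1  2  3  3  4  5  5  5

5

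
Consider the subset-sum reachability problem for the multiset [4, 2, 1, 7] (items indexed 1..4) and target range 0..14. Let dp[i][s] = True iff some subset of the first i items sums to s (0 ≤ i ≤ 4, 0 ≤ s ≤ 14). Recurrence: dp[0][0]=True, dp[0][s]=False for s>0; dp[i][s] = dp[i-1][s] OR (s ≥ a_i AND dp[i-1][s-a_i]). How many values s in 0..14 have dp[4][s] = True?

i\s   0   1   2   3   4   5   6   7   8   9  10  11  12  13  14
  0   T   F   F   F   F   F   F   F   F   F   F   F   F   F   F
  1   T   F   F   F   T   F   F   F   F   F   F   F   F   F   F
  2   T   F   T   F   T   F   T   F   F   F   F   F   F   F   F
  3   T   T   T   T   T   T   T   T   F   F   F   F   F   F   F
  4   T   T   T   T   T   T   T   T   T   T   T   T   T   T   T

15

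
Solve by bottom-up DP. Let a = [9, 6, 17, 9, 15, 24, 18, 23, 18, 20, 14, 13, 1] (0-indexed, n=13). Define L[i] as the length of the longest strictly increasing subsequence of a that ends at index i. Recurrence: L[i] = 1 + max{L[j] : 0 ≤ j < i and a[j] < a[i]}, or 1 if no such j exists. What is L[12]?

   i    0    1    2    3    4    5    6    7    8    9   10   11   12
a[i]    9    6   17    9   15   24   18   23   18   20   14   13    1
L[i]    1    1    2    2    3    4    4    5    4    5    3    3    1

1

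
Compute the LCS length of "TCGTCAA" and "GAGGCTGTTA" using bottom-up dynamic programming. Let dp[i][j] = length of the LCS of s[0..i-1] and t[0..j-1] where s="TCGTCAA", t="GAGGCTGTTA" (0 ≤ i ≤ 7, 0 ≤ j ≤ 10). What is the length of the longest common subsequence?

4

   ''  G  A  G  G  C  T  G  T  T  A
''  0  0  0  0  0  0  0  0  0  0  0
 T  0  0  0  0  0  0  1  1  1  1  1
 C  0  0  0  0  0  1  1  1  1  1  1
 G  0  1  1  1  1  1  1  2  2  2  2
 T  0  1  1  1  1  1  2  2  3  3  3
 C  0  1  1  1  1  2  2  2  3  3  3
 A  0  1  2  2  2  2  2  2  3  3  4
 A  0  1  2  2  2  2  2  2  3  3  4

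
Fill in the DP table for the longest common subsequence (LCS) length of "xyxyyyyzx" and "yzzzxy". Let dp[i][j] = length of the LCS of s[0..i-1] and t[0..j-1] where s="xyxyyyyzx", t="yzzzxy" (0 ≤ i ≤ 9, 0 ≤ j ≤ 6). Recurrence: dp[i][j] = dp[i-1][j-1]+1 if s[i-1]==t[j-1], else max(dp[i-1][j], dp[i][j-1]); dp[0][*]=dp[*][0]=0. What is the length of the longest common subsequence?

3

   ''  y  z  z  z  x  y
''  0  0  0  0  0  0  0
 x  0  0  0  0  0  1  1
 y  0  1  1  1  1  1  2
 x  0  1  1  1  1  2  2
 y  0  1  1  1  1  2  3
 y  0  1  1  1  1  2  3
 y  0  1  1  1  1  2  3
 y  0  1  1  1  1  2  3
 z  0  1  2  2  2  2  3
 x  0  1  2  2  2  3  3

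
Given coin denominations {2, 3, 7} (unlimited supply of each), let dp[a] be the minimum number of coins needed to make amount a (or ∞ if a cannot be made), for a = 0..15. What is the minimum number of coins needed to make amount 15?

 a  0  1  2  3  4  5  6  7  8  9 10 11 12 13 14 15
dp  0  -  1  1  2  2  2  1  3  2  2  3  3  3  2  4
(- denotes ∞ / unreachable)

4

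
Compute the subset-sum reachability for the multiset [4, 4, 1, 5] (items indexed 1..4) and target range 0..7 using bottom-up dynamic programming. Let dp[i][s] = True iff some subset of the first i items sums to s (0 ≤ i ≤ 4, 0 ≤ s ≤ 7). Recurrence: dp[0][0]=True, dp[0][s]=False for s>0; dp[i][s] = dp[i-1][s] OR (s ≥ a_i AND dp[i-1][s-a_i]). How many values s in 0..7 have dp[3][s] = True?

4

i\s   0   1   2   3   4   5   6   7
  0   T   F   F   F   F   F   F   F
  1   T   F   F   F   T   F   F   F
  2   T   F   F   F   T   F   F   F
  3   T   T   F   F   T   T   F   F
  4   T   T   F   F   T   T   T   F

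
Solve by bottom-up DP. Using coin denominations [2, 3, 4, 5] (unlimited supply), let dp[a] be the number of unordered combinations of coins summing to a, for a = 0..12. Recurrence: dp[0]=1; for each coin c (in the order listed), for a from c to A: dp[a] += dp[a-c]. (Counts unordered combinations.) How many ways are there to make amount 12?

10

after  coin     0     1     2     3     4     5     6     7     8     9    10    11    12
          2     1     0     1     0     1     0     1     0     1     0     1     0     1
          3     1     0     1     1     1     1     2     1     2     2     2     2     3
          4     1     0     1     1     2     1     3     2     4     3     5     4     7
          5     1     0     1     1     2     2     3     3     5     5     7     7    10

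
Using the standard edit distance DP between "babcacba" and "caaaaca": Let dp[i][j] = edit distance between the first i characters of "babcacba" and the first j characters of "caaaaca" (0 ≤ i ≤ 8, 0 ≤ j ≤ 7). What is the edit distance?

4

   ''  c  a  a  a  a  c  a
''  0  1  2  3  4  5  6  7
 b  1  1  2  3  4  5  6  7
 a  2  2  1  2  3  4  5  6
 b  3  3  2  2  3  4  5  6
 c  4  3  3  3  3  4  4  5
 a  5  4  3  3  3  3  4  4
 c  6  5  4  4  4  4  3  4
 b  7  6  5  5  5  5  4  4
 a  8  7  6  5  5  5  5  4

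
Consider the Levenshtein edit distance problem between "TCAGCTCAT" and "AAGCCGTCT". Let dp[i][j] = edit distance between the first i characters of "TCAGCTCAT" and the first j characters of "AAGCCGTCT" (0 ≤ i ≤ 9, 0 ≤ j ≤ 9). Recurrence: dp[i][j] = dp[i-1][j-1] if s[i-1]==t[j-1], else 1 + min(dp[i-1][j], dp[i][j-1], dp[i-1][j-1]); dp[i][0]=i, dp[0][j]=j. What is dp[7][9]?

5

   ''  A  A  G  C  C  G  T  C  T
''  0  1  2  3  4  5  6  7  8  9
 T  1  1  2  3  4  5  6  6  7  8
 C  2  2  2  3  3  4  5  6  6  7
 A  3  2  2  3  4  4  5  6  7  7
 G  4  3  3  2  3  4  4  5  6  7
 C  5  4  4  3  2  3  4  5  5  6
 T  6  5  5  4  3  3  4  4  5  5
 C  7  6  6  5  4  3  4  5  4  5
 A  8  7  6  6  5  4  4  5  5  5
 T  9  8  7  7  6  5  5  4  5  5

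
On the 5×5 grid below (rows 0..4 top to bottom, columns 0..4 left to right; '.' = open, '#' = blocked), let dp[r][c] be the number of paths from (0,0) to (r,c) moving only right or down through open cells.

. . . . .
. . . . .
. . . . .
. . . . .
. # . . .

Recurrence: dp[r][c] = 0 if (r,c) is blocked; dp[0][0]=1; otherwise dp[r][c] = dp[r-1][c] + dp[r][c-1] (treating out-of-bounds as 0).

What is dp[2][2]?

r\c   0   1   2   3   4
  0   1   1   1   1   1
  1   1   2   3   4   5
  2   1   3   6  10  15
  3   1   4  10  20  35
  4   1   0  10  30  65

6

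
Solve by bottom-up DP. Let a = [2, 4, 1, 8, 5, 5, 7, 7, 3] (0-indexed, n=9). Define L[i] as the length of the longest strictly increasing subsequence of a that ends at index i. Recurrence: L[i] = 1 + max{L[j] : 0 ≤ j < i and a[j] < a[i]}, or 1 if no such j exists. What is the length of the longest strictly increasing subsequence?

   i    0    1    2    3    4    5    6    7    8
a[i]    2    4    1    8    5    5    7    7    3
L[i]    1    2    1    3    3    3    4    4    2

4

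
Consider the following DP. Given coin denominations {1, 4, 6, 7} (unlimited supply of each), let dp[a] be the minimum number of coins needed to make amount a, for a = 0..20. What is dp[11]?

2

 a  0  1  2  3  4  5  6  7  8  9 10 11 12 13 14 15 16 17 18 19 20
dp  0  1  2  3  1  2  1  1  2  3  2  2  2  2  2  3  3  3  3  3  3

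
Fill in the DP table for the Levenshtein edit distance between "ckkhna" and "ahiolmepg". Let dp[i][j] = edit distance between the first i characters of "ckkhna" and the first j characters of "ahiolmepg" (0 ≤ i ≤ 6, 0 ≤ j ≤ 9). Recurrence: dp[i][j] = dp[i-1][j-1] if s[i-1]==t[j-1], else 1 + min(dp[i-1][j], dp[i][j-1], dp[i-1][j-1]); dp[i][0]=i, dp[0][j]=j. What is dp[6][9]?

   ''  a  h  i  o  l  m  e  p  g
''  0  1  2  3  4  5  6  7  8  9
 c  1  1  2  3  4  5  6  7  8  9
 k  2  2  2  3  4  5  6  7  8  9
 k  3  3  3  3  4  5  6  7  8  9
 h  4  4  3  4  4  5  6  7  8  9
 n  5  5  4  4  5  5  6  7  8  9
 a  6  5  5  5  5  6  6  7  8  9

9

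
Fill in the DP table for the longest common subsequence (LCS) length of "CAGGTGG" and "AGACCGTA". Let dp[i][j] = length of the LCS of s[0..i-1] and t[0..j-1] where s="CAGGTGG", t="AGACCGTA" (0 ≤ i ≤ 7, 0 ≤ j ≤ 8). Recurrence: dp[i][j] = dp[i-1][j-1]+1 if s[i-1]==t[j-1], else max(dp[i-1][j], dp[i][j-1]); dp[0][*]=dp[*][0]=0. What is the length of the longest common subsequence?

4

   ''  A  G  A  C  C  G  T  A
''  0  0  0  0  0  0  0  0  0
 C  0  0  0  0  1  1  1  1  1
 A  0  1  1  1  1  1  1  1  2
 G  0  1  2  2  2  2  2  2  2
 G  0  1  2  2  2  2  3  3  3
 T  0  1  2  2  2  2  3  4  4
 G  0  1  2  2  2  2  3  4  4
 G  0  1  2  2  2  2  3  4  4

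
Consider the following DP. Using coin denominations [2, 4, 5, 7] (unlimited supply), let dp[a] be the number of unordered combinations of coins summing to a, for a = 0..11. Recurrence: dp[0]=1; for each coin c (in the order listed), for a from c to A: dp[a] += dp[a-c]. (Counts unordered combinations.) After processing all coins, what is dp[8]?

after  coin     0     1     2     3     4     5     6     7     8     9    10    11
          2     1     0     1     0     1     0     1     0     1     0     1     0
          4     1     0     1     0     2     0     2     0     3     0     3     0
          5     1     0     1     0     2     1     2     1     3     2     4     2
          7     1     0     1     0     2     1     2     2     3     3     4     4

3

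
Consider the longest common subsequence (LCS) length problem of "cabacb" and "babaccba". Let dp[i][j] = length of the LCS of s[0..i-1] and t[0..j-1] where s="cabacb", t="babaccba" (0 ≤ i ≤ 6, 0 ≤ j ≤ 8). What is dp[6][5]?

4

   ''  b  a  b  a  c  c  b  a
''  0  0  0  0  0  0  0  0  0
 c  0  0  0  0  0  1  1  1  1
 a  0  0  1  1  1  1  1  1  2
 b  0  1  1  2  2  2  2  2  2
 a  0  1  2  2  3  3  3  3  3
 c  0  1  2  2  3  4  4  4  4
 b  0  1  2  3  3  4  4  5  5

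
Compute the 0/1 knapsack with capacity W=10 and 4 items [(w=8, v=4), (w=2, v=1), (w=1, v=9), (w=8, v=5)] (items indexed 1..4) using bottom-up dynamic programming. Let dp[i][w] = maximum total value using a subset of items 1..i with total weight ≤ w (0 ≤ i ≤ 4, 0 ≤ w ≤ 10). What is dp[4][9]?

14

i\w   0   1   2   3   4   5   6   7   8   9  10
  0   0   0   0   0   0   0   0   0   0   0   0
  1   0   0   0   0   0   0   0   0   4   4   4
  2   0   0   1   1   1   1   1   1   4   4   5
  3   0   9   9  10  10  10  10  10  10  13  13
  4   0   9   9  10  10  10  10  10  10  14  14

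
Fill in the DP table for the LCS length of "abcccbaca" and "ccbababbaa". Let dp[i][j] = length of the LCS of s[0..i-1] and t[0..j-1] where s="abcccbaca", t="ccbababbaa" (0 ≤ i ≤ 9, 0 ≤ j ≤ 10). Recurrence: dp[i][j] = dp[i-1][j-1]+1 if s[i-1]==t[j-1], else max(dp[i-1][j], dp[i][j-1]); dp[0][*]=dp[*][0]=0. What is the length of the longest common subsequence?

   ''  c  c  b  a  b  a  b  b  a  a
''  0  0  0  0  0  0  0  0  0  0  0
 a  0  0  0  0  1  1  1  1  1  1  1
 b  0  0  0  1  1  2  2  2  2  2  2
 c  0  1  1  1  1  2  2  2  2  2  2
 c  0  1  2  2  2  2  2  2  2  2  2
 c  0  1  2  2  2  2  2  2  2  2  2
 b  0  1  2  3  3  3  3  3  3  3  3
 a  0  1  2  3  4  4  4  4  4  4  4
 c  0  1  2  3  4  4  4  4  4  4  4
 a  0  1  2  3  4  4  5  5  5  5  5

5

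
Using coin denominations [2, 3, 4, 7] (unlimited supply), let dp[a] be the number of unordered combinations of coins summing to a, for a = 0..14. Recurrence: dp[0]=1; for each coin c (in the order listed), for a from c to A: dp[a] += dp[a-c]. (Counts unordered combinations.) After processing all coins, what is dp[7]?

after  coin     0     1     2     3     4     5     6     7     8     9    10    11    12    13    14
          2     1     0     1     0     1     0     1     0     1     0     1     0     1     0     1
          3     1     0     1     1     1     1     2     1     2     2     2     2     3     2     3
          4     1     0     1     1     2     1     3     2     4     3     5     4     7     5     8
          7     1     0     1     1     2     1     3     3     4     4     6     6     8     8    11

3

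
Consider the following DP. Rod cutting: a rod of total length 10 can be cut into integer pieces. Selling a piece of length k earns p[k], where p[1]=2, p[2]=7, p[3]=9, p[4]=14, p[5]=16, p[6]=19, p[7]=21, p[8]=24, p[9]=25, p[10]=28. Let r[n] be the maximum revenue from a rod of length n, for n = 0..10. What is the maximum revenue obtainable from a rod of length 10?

35

   n    0    1    2    3    4    5    6    7    8    9   10
r[n]    0    2    7    9   14   16   21   23   28   30   35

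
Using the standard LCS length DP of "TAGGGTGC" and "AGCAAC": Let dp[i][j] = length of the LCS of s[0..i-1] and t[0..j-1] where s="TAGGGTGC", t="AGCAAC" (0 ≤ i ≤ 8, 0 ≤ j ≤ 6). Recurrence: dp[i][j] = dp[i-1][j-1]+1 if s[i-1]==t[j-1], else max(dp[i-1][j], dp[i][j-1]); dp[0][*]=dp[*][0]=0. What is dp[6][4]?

2

   ''  A  G  C  A  A  C
''  0  0  0  0  0  0  0
 T  0  0  0  0  0  0  0
 A  0  1  1  1  1  1  1
 G  0  1  2  2  2  2  2
 G  0  1  2  2  2  2  2
 G  0  1  2  2  2  2  2
 T  0  1  2  2  2  2  2
 G  0  1  2  2  2  2  2
 C  0  1  2  3  3  3  3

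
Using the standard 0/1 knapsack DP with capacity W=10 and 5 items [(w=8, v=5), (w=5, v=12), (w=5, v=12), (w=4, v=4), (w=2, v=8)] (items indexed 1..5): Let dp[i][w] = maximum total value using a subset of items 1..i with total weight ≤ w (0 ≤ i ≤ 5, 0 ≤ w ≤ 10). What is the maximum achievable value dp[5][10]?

i\w   0   1   2   3   4   5   6   7   8   9  10
  0   0   0   0   0   0   0   0   0   0   0   0
  1   0   0   0   0   0   0   0   0   5   5   5
  2   0   0   0   0   0  12  12  12  12  12  12
  3   0   0   0   0   0  12  12  12  12  12  24
  4   0   0   0   0   4  12  12  12  12  16  24
  5   0   0   8   8   8  12  12  20  20  20  24

24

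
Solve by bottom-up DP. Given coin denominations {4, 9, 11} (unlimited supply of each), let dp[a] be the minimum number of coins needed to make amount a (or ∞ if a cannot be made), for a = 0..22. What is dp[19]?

3

 a  0  1  2  3  4  5  6  7  8  9 10 11 12 13 14 15 16 17 18 19 20 21 22
dp  0  -  -  -  1  -  -  -  2  1  -  1  3  2  -  2  4  3  2  3  2  4  2
(- denotes ∞ / unreachable)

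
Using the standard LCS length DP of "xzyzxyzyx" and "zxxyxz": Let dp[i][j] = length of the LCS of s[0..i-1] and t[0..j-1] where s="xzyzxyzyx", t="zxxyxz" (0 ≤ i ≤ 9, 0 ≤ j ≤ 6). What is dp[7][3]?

2

   ''  z  x  x  y  x  z
''  0  0  0  0  0  0  0
 x  0  0  1  1  1  1  1
 z  0  1  1  1  1  1  2
 y  0  1  1  1  2  2  2
 z  0  1  1  1  2  2  3
 x  0  1  2  2  2  3  3
 y  0  1  2  2  3  3  3
 z  0  1  2  2  3  3  4
 y  0  1  2  2  3  3  4
 x  0  1  2  3  3  4  4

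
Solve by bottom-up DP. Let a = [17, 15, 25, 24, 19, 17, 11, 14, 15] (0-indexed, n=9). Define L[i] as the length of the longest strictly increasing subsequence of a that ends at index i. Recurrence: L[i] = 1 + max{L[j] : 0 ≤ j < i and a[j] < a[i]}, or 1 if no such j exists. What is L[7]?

2

   i    0    1    2    3    4    5    6    7    8
a[i]   17   15   25   24   19   17   11   14   15
L[i]    1    1    2    2    2    2    1    2    3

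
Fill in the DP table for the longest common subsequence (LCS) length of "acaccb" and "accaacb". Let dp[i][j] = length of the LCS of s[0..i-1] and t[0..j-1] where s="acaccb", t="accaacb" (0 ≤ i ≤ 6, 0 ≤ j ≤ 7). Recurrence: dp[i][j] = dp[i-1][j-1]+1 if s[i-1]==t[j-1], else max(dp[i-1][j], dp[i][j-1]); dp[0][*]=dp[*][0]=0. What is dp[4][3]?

3

   ''  a  c  c  a  a  c  b
''  0  0  0  0  0  0  0  0
 a  0  1  1  1  1  1  1  1
 c  0  1  2  2  2  2  2  2
 a  0  1  2  2  3  3  3  3
 c  0  1  2  3  3  3  4  4
 c  0  1  2  3  3  3  4  4
 b  0  1  2  3  3  3  4  5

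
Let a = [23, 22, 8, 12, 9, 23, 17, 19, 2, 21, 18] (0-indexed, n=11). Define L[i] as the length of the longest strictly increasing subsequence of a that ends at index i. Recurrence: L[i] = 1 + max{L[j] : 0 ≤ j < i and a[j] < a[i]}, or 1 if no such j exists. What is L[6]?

   i    0    1    2    3    4    5    6    7    8    9   10
a[i]   23   22    8   12    9   23   17   19    2   21   18
L[i]    1    1    1    2    2    3    3    4    1    5    4

3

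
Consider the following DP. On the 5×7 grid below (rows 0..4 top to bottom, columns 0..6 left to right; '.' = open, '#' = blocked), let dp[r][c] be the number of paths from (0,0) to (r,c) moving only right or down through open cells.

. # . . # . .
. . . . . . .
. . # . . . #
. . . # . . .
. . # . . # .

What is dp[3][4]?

r\c   0   1   2   3   4   5   6
  0   1   0   0   0   0   0   0
  1   1   1   1   1   1   1   1
  2   1   2   0   1   2   3   0
  3   1   3   3   0   2   5   5
  4   1   4   0   0   2   0   5

2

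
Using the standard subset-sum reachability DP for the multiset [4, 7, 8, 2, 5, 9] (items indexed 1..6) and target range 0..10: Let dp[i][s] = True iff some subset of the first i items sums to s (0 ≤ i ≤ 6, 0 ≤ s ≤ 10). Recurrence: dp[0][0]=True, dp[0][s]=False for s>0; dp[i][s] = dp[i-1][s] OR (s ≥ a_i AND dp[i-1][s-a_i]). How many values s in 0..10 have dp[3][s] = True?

i\s   0   1   2   3   4   5   6   7   8   9  10
  0   T   F   F   F   F   F   F   F   F   F   F
  1   T   F   F   F   T   F   F   F   F   F   F
  2   T   F   F   F   T   F   F   T   F   F   F
  3   T   F   F   F   T   F   F   T   T   F   F
  4   T   F   T   F   T   F   T   T   T   T   T
  5   T   F   T   F   T   T   T   T   T   T   T
  6   T   F   T   F   T   T   T   T   T   T   T

4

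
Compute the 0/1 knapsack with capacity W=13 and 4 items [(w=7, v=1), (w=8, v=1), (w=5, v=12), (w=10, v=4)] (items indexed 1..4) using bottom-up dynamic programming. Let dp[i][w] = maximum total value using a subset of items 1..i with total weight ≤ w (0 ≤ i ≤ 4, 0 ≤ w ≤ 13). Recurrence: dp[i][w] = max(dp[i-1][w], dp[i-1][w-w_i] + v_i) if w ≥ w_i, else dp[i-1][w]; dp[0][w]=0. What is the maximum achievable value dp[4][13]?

13

i\w   0   1   2   3   4   5   6   7   8   9  10  11  12  13
  0   0   0   0   0   0   0   0   0   0   0   0   0   0   0
  1   0   0   0   0   0   0   0   1   1   1   1   1   1   1
  2   0   0   0   0   0   0   0   1   1   1   1   1   1   1
  3   0   0   0   0   0  12  12  12  12  12  12  12  13  13
  4   0   0   0   0   0  12  12  12  12  12  12  12  13  13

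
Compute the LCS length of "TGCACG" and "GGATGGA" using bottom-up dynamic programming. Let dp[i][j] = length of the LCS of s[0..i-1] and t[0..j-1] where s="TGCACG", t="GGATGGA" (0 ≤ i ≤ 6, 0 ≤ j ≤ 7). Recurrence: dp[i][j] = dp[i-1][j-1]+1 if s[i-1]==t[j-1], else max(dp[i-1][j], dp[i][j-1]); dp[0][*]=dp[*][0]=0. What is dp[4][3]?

2

   ''  G  G  A  T  G  G  A
''  0  0  0  0  0  0  0  0
 T  0  0  0  0  1  1  1  1
 G  0  1  1  1  1  2  2  2
 C  0  1  1  1  1  2  2  2
 A  0  1  1  2  2  2  2  3
 C  0  1  1  2  2  2  2  3
 G  0  1  2  2  2  3  3  3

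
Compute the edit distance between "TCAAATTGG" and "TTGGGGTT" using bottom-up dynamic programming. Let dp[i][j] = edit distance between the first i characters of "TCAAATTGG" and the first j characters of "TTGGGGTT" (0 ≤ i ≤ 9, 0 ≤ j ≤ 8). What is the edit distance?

7

   ''  T  T  G  G  G  G  T  T
''  0  1  2  3  4  5  6  7  8
 T  1  0  1  2  3  4  5  6  7
 C  2  1  1  2  3  4  5  6  7
 A  3  2  2  2  3  4  5  6  7
 A  4  3  3  3  3  4  5  6  7
 A  5  4  4  4  4  4  5  6  7
 T  6  5  4  5  5  5  5  5  6
 T  7  6  5  5  6  6  6  5  5
 G  8  7  6  5  5  6  6  6  6
 G  9  8  7  6  5  5  6  7  7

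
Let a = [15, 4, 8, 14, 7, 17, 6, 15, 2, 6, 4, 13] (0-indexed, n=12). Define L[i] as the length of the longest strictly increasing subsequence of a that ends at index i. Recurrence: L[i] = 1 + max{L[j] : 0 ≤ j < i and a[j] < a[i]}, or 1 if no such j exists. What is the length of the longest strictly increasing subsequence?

4

   i    0    1    2    3    4    5    6    7    8    9   10   11
a[i]   15    4    8   14    7   17    6   15    2    6    4   13
L[i]    1    1    2    3    2    4    2    4    1    2    2    3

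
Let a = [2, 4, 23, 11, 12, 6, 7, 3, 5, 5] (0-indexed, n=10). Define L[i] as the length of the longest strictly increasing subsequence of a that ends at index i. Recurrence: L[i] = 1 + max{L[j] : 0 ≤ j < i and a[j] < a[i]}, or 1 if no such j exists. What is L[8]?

   i    0    1    2    3    4    5    6    7    8    9
a[i]    2    4   23   11   12    6    7    3    5    5
L[i]    1    2    3    3    4    3    4    2    3    3

3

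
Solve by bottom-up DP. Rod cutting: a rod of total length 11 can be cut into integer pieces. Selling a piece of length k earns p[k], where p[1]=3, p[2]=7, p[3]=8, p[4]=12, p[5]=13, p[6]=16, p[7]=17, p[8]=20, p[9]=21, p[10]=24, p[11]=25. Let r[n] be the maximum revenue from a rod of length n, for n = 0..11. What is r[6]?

   n    0    1    2    3    4    5    6    7    8    9   10   11
r[n]    0    3    7   10   14   17   21   24   28   31   35   38

21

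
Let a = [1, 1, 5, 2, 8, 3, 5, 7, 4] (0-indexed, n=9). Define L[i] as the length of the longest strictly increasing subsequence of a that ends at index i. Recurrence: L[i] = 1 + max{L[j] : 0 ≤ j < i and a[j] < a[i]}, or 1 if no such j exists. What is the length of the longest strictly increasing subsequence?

5

   i    0    1    2    3    4    5    6    7    8
a[i]    1    1    5    2    8    3    5    7    4
L[i]    1    1    2    2    3    3    4    5    4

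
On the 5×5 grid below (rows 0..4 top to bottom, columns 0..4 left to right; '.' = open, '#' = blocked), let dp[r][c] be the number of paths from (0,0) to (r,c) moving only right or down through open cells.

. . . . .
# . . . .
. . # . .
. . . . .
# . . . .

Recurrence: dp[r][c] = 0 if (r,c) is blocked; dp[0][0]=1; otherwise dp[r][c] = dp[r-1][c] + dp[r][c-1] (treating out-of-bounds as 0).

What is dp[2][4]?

r\c   0   1   2   3   4
  0   1   1   1   1   1
  1   0   1   2   3   4
  2   0   1   0   3   7
  3   0   1   1   4  11
  4   0   1   2   6  17

7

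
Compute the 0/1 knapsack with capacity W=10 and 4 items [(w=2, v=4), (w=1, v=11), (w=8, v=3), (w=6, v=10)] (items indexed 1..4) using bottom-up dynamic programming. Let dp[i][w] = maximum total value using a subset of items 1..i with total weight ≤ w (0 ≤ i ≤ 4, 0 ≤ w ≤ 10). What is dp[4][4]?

15

i\w   0   1   2   3   4   5   6   7   8   9  10
  0   0   0   0   0   0   0   0   0   0   0   0
  1   0   0   4   4   4   4   4   4   4   4   4
  2   0  11  11  15  15  15  15  15  15  15  15
  3   0  11  11  15  15  15  15  15  15  15  15
  4   0  11  11  15  15  15  15  21  21  25  25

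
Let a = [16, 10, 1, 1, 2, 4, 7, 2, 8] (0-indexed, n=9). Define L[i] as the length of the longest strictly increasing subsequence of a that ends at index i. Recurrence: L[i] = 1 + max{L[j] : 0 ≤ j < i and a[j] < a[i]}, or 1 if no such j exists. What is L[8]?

5

   i    0    1    2    3    4    5    6    7    8
a[i]   16   10    1    1    2    4    7    2    8
L[i]    1    1    1    1    2    3    4    2    5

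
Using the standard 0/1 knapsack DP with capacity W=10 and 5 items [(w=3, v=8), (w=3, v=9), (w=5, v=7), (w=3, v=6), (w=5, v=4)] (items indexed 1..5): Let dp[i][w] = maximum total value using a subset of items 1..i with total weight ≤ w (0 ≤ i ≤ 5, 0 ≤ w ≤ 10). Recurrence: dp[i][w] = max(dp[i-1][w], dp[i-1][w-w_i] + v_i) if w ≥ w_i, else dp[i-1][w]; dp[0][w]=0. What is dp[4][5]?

9

i\w   0   1   2   3   4   5   6   7   8   9  10
  0   0   0   0   0   0   0   0   0   0   0   0
  1   0   0   0   8   8   8   8   8   8   8   8
  2   0   0   0   9   9   9  17  17  17  17  17
  3   0   0   0   9   9   9  17  17  17  17  17
  4   0   0   0   9   9   9  17  17  17  23  23
  5   0   0   0   9   9   9  17  17  17  23  23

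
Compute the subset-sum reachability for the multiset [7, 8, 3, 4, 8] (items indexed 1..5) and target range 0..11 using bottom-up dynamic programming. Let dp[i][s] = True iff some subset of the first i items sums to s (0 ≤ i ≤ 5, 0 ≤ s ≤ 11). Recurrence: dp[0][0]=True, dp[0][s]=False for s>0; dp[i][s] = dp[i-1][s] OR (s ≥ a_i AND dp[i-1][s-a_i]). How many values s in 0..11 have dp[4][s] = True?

i\s   0   1   2   3   4   5   6   7   8   9  10  11
  0   T   F   F   F   F   F   F   F   F   F   F   F
  1   T   F   F   F   F   F   F   T   F   F   F   F
  2   T   F   F   F   F   F   F   T   T   F   F   F
  3   T   F   F   T   F   F   F   T   T   F   T   T
  4   T   F   F   T   T   F   F   T   T   F   T   T
  5   T   F   F   T   T   F   F   T   T   F   T   T

7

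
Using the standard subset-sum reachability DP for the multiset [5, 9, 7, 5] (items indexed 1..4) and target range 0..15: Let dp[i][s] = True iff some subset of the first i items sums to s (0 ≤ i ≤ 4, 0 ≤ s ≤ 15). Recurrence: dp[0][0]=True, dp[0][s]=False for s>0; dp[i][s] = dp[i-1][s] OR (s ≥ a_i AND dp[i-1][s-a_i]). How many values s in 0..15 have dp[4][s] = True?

i\s   0   1   2   3   4   5   6   7   8   9  10  11  12  13  14  15
  0   T   F   F   F   F   F   F   F   F   F   F   F   F   F   F   F
  1   T   F   F   F   F   T   F   F   F   F   F   F   F   F   F   F
  2   T   F   F   F   F   T   F   F   F   T   F   F   F   F   T   F
  3   T   F   F   F   F   T   F   T   F   T   F   F   T   F   T   F
  4   T   F   F   F   F   T   F   T   F   T   T   F   T   F   T   F

7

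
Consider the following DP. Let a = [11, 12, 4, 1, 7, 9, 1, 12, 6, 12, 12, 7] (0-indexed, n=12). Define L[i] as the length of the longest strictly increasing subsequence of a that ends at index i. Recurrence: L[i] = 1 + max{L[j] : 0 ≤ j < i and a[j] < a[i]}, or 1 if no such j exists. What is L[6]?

   i    0    1    2    3    4    5    6    7    8    9   10   11
a[i]   11   12    4    1    7    9    1   12    6   12   12    7
L[i]    1    2    1    1    2    3    1    4    2    4    4    3

1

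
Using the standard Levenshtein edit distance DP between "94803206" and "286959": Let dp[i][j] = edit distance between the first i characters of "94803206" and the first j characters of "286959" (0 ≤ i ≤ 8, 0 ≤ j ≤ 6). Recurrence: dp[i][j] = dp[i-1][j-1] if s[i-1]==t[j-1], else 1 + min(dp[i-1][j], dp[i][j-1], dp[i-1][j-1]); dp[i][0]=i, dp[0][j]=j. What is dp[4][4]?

   ''  2  8  6  9  5  9
''  0  1  2  3  4  5  6
 9  1  1  2  3  3  4  5
 4  2  2  2  3  4  4  5
 8  3  3  2  3  4  5  5
 0  4  4  3  3  4  5  6
 3  5  5  4  4  4  5  6
 2  6  5  5  5  5  5  6
 0  7  6  6  6  6  6  6
 6  8  7  7  6  7  7  7

4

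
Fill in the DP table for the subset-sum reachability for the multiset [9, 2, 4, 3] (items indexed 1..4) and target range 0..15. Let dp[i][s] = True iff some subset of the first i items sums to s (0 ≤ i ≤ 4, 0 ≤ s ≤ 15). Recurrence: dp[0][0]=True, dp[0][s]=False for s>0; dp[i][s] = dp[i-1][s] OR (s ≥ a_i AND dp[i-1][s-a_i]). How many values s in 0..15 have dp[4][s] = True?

i\s   0   1   2   3   4   5   6   7   8   9  10  11  12  13  14  15
  0   T   F   F   F   F   F   F   F   F   F   F   F   F   F   F   F
  1   T   F   F   F   F   F   F   F   F   T   F   F   F   F   F   F
  2   T   F   T   F   F   F   F   F   F   T   F   T   F   F   F   F
  3   T   F   T   F   T   F   T   F   F   T   F   T   F   T   F   T
  4   T   F   T   T   T   T   T   T   F   T   F   T   T   T   T   T

13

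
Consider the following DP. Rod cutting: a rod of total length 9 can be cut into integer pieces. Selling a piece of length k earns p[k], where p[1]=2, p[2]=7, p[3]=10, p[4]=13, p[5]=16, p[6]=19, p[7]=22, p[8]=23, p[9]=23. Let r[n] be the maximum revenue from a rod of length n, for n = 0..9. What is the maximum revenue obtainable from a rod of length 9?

31

   n    0    1    2    3    4    5    6    7    8    9
r[n]    0    2    7   10   14   17   21   24   28   31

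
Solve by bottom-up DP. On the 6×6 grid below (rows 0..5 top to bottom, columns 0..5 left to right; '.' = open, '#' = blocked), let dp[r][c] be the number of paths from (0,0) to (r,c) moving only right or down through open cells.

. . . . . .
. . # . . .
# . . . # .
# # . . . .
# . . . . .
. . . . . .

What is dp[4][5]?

20

r\c   0   1   2   3   4   5
  0   1   1   1   1   1   1
  1   1   2   0   1   2   3
  2   0   2   2   3   0   3
  3   0   0   2   5   5   8
  4   0   0   2   7  12  20
  5   0   0   2   9  21  41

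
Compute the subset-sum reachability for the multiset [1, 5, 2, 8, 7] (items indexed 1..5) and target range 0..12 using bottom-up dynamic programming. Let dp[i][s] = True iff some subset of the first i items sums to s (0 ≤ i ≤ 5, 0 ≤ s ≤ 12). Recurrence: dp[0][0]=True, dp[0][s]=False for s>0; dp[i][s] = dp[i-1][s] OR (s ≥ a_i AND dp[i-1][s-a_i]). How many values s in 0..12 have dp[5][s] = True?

12

i\s   0   1   2   3   4   5   6   7   8   9  10  11  12
  0   T   F   F   F   F   F   F   F   F   F   F   F   F
  1   T   T   F   F   F   F   F   F   F   F   F   F   F
  2   T   T   F   F   F   T   T   F   F   F   F   F   F
  3   T   T   T   T   F   T   T   T   T   F   F   F   F
  4   T   T   T   T   F   T   T   T   T   T   T   T   F
  5   T   T   T   T   F   T   T   T   T   T   T   T   T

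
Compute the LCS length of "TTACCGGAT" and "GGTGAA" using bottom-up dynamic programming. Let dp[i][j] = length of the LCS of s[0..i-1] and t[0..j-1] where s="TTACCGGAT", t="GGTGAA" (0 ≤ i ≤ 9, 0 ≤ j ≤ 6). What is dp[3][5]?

2

   ''  G  G  T  G  A  A
''  0  0  0  0  0  0  0
 T  0  0  0  1  1  1  1
 T  0  0  0  1  1  1  1
 A  0  0  0  1  1  2  2
 C  0  0  0  1  1  2  2
 C  0  0  0  1  1  2  2
 G  0  1  1  1  2  2  2
 G  0  1  2  2  2  2  2
 A  0  1  2  2  2  3  3
 T  0  1  2  3  3  3  3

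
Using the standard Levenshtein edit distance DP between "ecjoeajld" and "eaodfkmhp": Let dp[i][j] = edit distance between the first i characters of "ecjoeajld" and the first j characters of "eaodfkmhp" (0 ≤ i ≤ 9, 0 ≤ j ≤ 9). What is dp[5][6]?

5

   ''  e  a  o  d  f  k  m  h  p
''  0  1  2  3  4  5  6  7  8  9
 e  1  0  1  2  3  4  5  6  7  8
 c  2  1  1  2  3  4  5  6  7  8
 j  3  2  2  2  3  4  5  6  7  8
 o  4  3  3  2  3  4  5  6  7  8
 e  5  4  4  3  3  4  5  6  7  8
 a  6  5  4  4  4  4  5  6  7  8
 j  7  6  5  5  5  5  5  6  7  8
 l  8  7  6  6  6  6  6  6  7  8
 d  9  8  7  7  6  7  7  7  7  8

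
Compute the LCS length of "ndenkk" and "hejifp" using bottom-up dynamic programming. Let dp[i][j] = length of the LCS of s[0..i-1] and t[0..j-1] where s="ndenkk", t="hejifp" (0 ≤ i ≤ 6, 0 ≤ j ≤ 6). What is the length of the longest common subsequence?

1

   ''  h  e  j  i  f  p
''  0  0  0  0  0  0  0
 n  0  0  0  0  0  0  0
 d  0  0  0  0  0  0  0
 e  0  0  1  1  1  1  1
 n  0  0  1  1  1  1  1
 k  0  0  1  1  1  1  1
 k  0  0  1  1  1  1  1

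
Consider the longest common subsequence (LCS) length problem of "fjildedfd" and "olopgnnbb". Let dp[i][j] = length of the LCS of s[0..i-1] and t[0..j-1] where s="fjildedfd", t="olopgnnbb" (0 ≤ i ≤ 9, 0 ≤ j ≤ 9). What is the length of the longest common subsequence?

1

   ''  o  l  o  p  g  n  n  b  b
''  0  0  0  0  0  0  0  0  0  0
 f  0  0  0  0  0  0  0  0  0  0
 j  0  0  0  0  0  0  0  0  0  0
 i  0  0  0  0  0  0  0  0  0  0
 l  0  0  1  1  1  1  1  1  1  1
 d  0  0  1  1  1  1  1  1  1  1
 e  0  0  1  1  1  1  1  1  1  1
 d  0  0  1  1  1  1  1  1  1  1
 f  0  0  1  1  1  1  1  1  1  1
 d  0  0  1  1  1  1  1  1  1  1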